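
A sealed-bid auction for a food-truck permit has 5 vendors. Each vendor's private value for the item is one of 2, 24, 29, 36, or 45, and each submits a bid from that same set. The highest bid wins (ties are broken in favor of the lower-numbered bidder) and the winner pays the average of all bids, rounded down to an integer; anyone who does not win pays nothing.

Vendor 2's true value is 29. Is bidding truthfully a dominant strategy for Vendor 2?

No

Consider the case where Vendor 1 bids 2, Vendor 3 bids 2, Vendor 4 bids 2 and Vendor 5 bids 2.
Truthful bid 29: wins, pays 7, utility 29 - 7 = 22.
Bid 24 instead: wins, pays 6, utility 29 - 6 = 23.
Since 23 > 22, bidding 24 is strictly better here, so truthful bidding is not dominant.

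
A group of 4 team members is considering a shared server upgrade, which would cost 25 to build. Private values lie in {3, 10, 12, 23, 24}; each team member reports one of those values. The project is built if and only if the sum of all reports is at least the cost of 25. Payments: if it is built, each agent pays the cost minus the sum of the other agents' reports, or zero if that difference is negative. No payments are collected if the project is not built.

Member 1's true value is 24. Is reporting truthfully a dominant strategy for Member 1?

Yes

Check each profile of the others' reports and compare truth against every alternative report.
Others report (3, 3, 23): truth gives 24, best alternative gives 24.
Others report (3, 3, 24): truth gives 24, best alternative gives 24.
Others report (3, 10, 12): truth gives 24, best alternative gives 24.
Others report (3, 10, 23): truth gives 24, best alternative gives 24.
Others report (3, 10, 24): truth gives 24, best alternative gives 24.
Others report (3, 12, 10): truth gives 24, best alternative gives 24.
(Remaining 119 profiles checked similarly; truth is weakly best in each.)
In every case the truthful report is at least as good as any alternative, so it is a dominant strategy.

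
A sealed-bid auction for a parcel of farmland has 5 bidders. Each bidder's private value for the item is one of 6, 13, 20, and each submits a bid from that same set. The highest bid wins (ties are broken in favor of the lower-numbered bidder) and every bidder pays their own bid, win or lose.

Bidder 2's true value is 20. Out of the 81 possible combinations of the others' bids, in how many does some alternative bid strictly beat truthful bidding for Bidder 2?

Others bid (6, 6, 6, 6): truth gives 0; bid 13 gives 7 > 0. Violating.
Others bid (6, 6, 6, 13): truth gives 0; bid 13 gives 7 > 0. Violating.
Others bid (6, 6, 13, 6): truth gives 0; bid 13 gives 7 > 0. Violating.
Others bid (6, 6, 13, 13): truth gives 0; bid 13 gives 7 > 0. Violating.
Others bid (6, 6, 6, 20): truth gives 0; no alternative beats it.
Others bid (6, 6, 13, 20): truth gives 0; no alternative beats it.
(Checking all 81 profiles: 35 have a profitable deviation, 46 do not.)

35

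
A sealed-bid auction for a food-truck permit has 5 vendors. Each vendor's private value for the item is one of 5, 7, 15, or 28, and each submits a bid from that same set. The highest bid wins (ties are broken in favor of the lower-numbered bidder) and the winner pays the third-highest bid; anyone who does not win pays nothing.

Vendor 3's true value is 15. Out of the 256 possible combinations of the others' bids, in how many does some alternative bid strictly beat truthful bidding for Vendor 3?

Others bid (5, 5, 5, 28): truth gives 0; bid 28 gives 10 > 0. Violating.
Others bid (5, 5, 7, 28): truth gives 0; bid 28 gives 8 > 0. Violating.
Others bid (5, 5, 28, 5): truth gives 0; bid 28 gives 10 > 0. Violating.
Others bid (5, 5, 28, 7): truth gives 0; bid 28 gives 8 > 0. Violating.
Others bid (5, 5, 5, 5): truth gives 10; no alternative beats it.
Others bid (5, 5, 5, 7): truth gives 10; no alternative beats it.
(Checking all 256 profiles: 32 have a profitable deviation, 224 do not.)

32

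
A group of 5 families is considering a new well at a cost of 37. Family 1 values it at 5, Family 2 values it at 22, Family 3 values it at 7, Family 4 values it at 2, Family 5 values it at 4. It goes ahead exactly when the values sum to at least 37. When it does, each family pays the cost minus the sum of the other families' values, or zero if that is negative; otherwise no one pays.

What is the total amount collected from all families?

Total value 40 ≥ cost 37, so it is built.
Family 1: others sum to 35; max(0, 37 - 35) = 2.
Family 2: others sum to 18; max(0, 37 - 18) = 19.
Family 3: others sum to 33; max(0, 37 - 33) = 4.
Family 4: others sum to 38; max(0, 37 - 38) = 0.
Family 5: others sum to 36; max(0, 37 - 36) = 1.
Total collected = 2 + 19 + 4 + 0 + 1 = 26.

26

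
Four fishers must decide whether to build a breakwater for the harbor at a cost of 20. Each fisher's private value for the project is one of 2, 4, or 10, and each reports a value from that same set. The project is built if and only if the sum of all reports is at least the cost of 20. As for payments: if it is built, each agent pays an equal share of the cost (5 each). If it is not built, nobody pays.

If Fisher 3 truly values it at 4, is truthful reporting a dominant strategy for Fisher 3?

Consider the case where Fisher 1 reports 2, Fisher 2 reports 4 and Fisher 4 reports 10.
Truthful report 4: project built, pays 5, utility 4 - 5 = -1.
Report 2 instead: project not built, utility 0.
Since 0 > -1, reporting 2 is strictly better here, so truthful reporting is not dominant.

No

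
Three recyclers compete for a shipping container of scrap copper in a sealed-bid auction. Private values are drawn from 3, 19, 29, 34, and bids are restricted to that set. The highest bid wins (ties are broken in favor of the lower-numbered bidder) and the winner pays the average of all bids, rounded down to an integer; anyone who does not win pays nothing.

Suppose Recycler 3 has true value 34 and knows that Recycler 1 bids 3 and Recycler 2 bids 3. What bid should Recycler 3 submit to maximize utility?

Bid 3: loses, pays 0, utility 0.
Bid 19: wins, pays 8, utility 34 - 8 = 26.
Bid 29: wins, pays 11, utility 34 - 11 = 23.
Bid 34: wins, pays 13, utility 34 - 13 = 21.
The best choice is 19 with utility 26.

19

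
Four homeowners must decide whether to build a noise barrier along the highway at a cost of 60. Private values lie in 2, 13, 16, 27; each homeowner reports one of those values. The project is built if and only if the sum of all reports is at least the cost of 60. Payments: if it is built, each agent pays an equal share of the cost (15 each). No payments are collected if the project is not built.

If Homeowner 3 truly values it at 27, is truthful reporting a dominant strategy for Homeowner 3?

Yes

Check each profile of the others' reports and compare truth against every alternative report.
Others report (2, 13, 27): truth gives 12, best alternative gives 0.
Others report (2, 16, 16): truth gives 12, best alternative gives 0.
Others report (2, 27, 13): truth gives 12, best alternative gives 0.
Others report (13, 2, 27): truth gives 12, best alternative gives 0.
Others report (13, 13, 13): truth gives 12, best alternative gives 0.
Others report (13, 13, 16): truth gives 12, best alternative gives 0.
(Remaining 58 profiles checked similarly; truth is weakly best in each.)
In every case the truthful report is at least as good as any alternative, so it is a dominant strategy.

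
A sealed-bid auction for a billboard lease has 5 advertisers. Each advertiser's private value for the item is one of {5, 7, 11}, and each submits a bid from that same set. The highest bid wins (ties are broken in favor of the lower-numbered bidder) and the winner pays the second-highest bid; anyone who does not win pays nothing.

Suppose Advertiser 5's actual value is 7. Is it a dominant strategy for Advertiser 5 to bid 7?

Check each profile of the others' bids and compare truth against every alternative bid.
Others bid (5, 5, 5, 5): truth gives 2, best alternative gives 2.
Others bid (5, 5, 5, 7): truth gives 0, best alternative gives 0.
Others bid (5, 5, 5, 11): truth gives 0, best alternative gives 0.
Others bid (5, 5, 7, 5): truth gives 0, best alternative gives 0.
Others bid (5, 5, 7, 7): truth gives 0, best alternative gives 0.
Others bid (5, 5, 7, 11): truth gives 0, best alternative gives 0.
(Remaining 75 profiles checked similarly; truth is weakly best in each.)
In every case the truthful bid is at least as good as any alternative, so it is a dominant strategy.

Yes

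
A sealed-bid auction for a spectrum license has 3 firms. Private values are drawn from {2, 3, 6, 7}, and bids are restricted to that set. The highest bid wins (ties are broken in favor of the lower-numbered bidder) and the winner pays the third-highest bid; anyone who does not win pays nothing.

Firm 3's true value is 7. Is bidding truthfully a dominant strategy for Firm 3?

Yes

Check each profile of the others' bids and compare truth against every alternative bid.
Others bid (2, 6): truth gives 5, best alternative gives 0.
Others bid (6, 2): truth gives 5, best alternative gives 0.
Others bid (3, 6): truth gives 4, best alternative gives 0.
Others bid (6, 3): truth gives 4, best alternative gives 0.
Others bid (6, 6): truth gives 1, best alternative gives 0.
Others bid (2, 2): truth gives 5, best alternative gives 5.
(Remaining 10 profiles checked similarly; truth is weakly best in each.)
In every case the truthful bid is at least as good as any alternative, so it is a dominant strategy.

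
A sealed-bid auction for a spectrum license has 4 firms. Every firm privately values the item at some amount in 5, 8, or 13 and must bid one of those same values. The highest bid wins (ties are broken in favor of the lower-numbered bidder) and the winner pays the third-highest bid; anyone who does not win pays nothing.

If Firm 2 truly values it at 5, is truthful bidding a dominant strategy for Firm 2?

Yes

Check each profile of the others' bids and compare truth against every alternative bid.
Others bid (5, 8, 8): truth gives 0, best alternative gives -3.
Others bid (5, 5, 5): truth gives 0, best alternative gives 0.
Others bid (5, 5, 8): truth gives 0, best alternative gives 0.
Others bid (5, 5, 13): truth gives 0, best alternative gives 0.
Others bid (5, 8, 5): truth gives 0, best alternative gives 0.
Others bid (5, 8, 13): truth gives 0, best alternative gives 0.
(Remaining 21 profiles checked similarly; truth is weakly best in each.)
In every case the truthful bid is at least as good as any alternative, so it is a dominant strategy.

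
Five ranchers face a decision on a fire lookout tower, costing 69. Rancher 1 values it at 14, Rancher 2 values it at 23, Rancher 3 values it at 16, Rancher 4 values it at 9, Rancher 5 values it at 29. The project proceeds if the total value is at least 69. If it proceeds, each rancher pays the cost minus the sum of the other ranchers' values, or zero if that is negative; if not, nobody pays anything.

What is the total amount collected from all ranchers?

Total value 91 ≥ cost 69, so it is built.
Rancher 1: others sum to 77; max(0, 69 - 77) = 0.
Rancher 2: others sum to 68; max(0, 69 - 68) = 1.
Rancher 3: others sum to 75; max(0, 69 - 75) = 0.
Rancher 4: others sum to 82; max(0, 69 - 82) = 0.
Rancher 5: others sum to 62; max(0, 69 - 62) = 7.
Total collected = 0 + 1 + 0 + 0 + 7 = 8.

8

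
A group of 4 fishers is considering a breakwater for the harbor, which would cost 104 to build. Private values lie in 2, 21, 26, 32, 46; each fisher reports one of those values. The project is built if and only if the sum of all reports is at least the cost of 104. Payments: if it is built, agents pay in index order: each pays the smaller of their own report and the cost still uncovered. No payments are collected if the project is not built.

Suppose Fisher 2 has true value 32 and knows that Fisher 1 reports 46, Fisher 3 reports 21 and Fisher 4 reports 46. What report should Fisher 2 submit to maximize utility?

Report 2: project built, pays 2, utility 32 - 2 = 30.
Report 21: project built, pays 21, utility 32 - 21 = 11.
Report 26: project built, pays 26, utility 32 - 26 = 6.
Report 32: project built, pays 32, utility 32 - 32 = 0.
Report 46: project built, pays 46, utility 32 - 46 = -14.
The best choice is 2 with utility 30.

2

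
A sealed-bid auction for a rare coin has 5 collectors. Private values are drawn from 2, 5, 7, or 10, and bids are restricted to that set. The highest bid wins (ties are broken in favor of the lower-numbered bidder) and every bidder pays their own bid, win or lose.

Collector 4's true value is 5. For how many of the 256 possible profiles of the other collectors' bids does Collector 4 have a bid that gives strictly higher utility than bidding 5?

254

Others bid (2, 2, 2, 7): truth gives -5; bid 2 gives -2 > -5. Violating.
Others bid (2, 2, 2, 10): truth gives -5; bid 2 gives -2 > -5. Violating.
Others bid (2, 2, 5, 2): truth gives -5; bid 2 gives -2 > -5. Violating.
Others bid (2, 2, 5, 5): truth gives -5; bid 2 gives -2 > -5. Violating.
Others bid (2, 2, 2, 2): truth gives 0; no alternative beats it.
Others bid (2, 2, 2, 5): truth gives 0; no alternative beats it.
(Checking all 256 profiles: 254 have a profitable deviation, 2 do not.)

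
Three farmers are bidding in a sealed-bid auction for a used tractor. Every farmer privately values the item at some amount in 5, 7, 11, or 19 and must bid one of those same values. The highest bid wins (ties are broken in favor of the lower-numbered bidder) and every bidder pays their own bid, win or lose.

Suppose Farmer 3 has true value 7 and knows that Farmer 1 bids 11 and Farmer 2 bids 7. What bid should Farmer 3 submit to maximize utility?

Bid 5: loses but pays 5, utility -5.
Bid 7: loses but pays 7, utility -7.
Bid 11: loses but pays 11, utility -11.
Bid 19: wins, pays 19, utility 7 - 19 = -12.
The best choice is 5 with utility -5.

5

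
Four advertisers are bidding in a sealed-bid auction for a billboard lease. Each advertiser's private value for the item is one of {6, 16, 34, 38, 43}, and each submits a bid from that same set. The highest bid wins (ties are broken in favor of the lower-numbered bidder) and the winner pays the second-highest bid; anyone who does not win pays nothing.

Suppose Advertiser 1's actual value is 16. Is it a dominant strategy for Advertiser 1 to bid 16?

Check each profile of the others' bids and compare truth against every alternative bid.
Others bid (6, 6, 6): truth gives 10, best alternative gives 10.
Others bid (6, 6, 16): truth gives 0, best alternative gives 0.
Others bid (6, 6, 34): truth gives 0, best alternative gives 0.
Others bid (6, 6, 38): truth gives 0, best alternative gives 0.
Others bid (6, 6, 43): truth gives 0, best alternative gives 0.
Others bid (6, 16, 6): truth gives 0, best alternative gives 0.
(Remaining 119 profiles checked similarly; truth is weakly best in each.)
In every case the truthful bid is at least as good as any alternative, so it is a dominant strategy.

Yes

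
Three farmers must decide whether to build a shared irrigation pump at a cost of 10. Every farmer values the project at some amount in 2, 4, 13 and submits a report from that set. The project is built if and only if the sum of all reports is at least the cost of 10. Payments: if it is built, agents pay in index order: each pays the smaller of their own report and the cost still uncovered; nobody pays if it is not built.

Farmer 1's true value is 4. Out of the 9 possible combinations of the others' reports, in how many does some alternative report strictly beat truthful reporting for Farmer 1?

Others report (2, 13): truth gives 0; report 2 gives 2 > 0. Violating.
Others report (4, 4): truth gives 0; report 2 gives 2 > 0. Violating.
Others report (4, 13): truth gives 0; report 2 gives 2 > 0. Violating.
Others report (13, 2): truth gives 0; report 2 gives 2 > 0. Violating.
Others report (2, 2): truth gives 0; no alternative beats it.
Others report (2, 4): truth gives 0; no alternative beats it.
(Checking all 9 profiles: 6 have a profitable deviation, 3 do not.)

6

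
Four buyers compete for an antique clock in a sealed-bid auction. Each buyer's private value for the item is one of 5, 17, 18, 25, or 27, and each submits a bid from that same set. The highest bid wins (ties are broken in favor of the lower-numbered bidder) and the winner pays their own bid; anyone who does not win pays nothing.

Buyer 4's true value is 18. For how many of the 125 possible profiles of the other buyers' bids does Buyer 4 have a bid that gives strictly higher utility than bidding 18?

Others bid (5, 5, 5): truth gives 0; bid 17 gives 1 > 0. Violating.
Others bid (5, 5, 17): truth gives 0; no alternative beats it.
Others bid (5, 5, 18): truth gives 0; no alternative beats it.
(Checking all 125 profiles: 1 has a profitable deviation, 124 do not.)

1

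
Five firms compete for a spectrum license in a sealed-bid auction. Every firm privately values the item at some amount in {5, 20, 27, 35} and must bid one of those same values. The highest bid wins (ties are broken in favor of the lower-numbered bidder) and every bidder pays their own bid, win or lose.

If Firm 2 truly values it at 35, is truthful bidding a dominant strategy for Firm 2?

No

Consider the case where Firm 1 bids 5, Firm 3 bids 5, Firm 4 bids 5 and Firm 5 bids 5.
Truthful bid 35: wins, pays 35, utility 35 - 35 = 0.
Bid 20 instead: wins, pays 20, utility 35 - 20 = 15.
Since 15 > 0, bidding 20 is strictly better here, so truthful bidding is not dominant.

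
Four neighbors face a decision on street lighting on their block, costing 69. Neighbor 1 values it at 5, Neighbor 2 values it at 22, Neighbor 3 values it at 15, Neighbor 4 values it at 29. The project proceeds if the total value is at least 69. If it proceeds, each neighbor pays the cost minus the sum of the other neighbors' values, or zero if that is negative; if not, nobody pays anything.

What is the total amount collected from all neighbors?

63

Total value 71 ≥ cost 69, so it is built.
Neighbor 1: others sum to 66; max(0, 69 - 66) = 3.
Neighbor 2: others sum to 49; max(0, 69 - 49) = 20.
Neighbor 3: others sum to 56; max(0, 69 - 56) = 13.
Neighbor 4: others sum to 42; max(0, 69 - 42) = 27.
Total collected = 3 + 20 + 13 + 27 = 63.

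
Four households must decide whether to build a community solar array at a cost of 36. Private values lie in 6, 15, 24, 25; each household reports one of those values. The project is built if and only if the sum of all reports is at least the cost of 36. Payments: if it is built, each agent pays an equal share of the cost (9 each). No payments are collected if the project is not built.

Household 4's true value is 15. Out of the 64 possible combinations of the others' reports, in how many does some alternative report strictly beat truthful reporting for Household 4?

Others report (6, 6, 6): truth gives 0; report 24 gives 6 > 0. Violating.
Others report (6, 6, 15): truth gives 6; no alternative beats it.
Others report (6, 6, 24): truth gives 6; no alternative beats it.
(Checking all 64 profiles: 1 has a profitable deviation, 63 do not.)

1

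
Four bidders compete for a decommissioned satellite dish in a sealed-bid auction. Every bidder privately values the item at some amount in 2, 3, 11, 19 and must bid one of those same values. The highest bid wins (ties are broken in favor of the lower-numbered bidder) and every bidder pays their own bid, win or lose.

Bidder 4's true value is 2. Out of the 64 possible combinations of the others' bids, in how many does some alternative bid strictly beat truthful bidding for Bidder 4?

Others bid (2, 2, 2): truth gives -2; bid 3 gives -1 > -2. Violating.
Others bid (2, 2, 3): truth gives -2; no alternative beats it.
Others bid (2, 2, 11): truth gives -2; no alternative beats it.
(Checking all 64 profiles: 1 has a profitable deviation, 63 do not.)

1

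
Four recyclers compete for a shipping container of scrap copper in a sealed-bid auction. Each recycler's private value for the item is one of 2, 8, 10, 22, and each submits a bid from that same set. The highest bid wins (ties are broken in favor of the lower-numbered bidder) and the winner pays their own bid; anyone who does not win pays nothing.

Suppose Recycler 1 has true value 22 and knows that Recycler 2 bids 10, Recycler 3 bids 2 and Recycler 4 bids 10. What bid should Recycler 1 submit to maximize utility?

Bid 2: loses, pays 0, utility 0.
Bid 8: loses, pays 0, utility 0.
Bid 10: wins, pays 10, utility 22 - 10 = 12.
Bid 22: wins, pays 22, utility 22 - 22 = 0.
The best choice is 10 with utility 12.

10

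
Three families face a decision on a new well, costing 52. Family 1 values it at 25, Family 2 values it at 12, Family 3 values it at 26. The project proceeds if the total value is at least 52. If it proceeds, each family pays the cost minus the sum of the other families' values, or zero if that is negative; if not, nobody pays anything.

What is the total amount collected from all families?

Total value 63 ≥ cost 52, so it is built.
Family 1: others sum to 38; max(0, 52 - 38) = 14.
Family 2: others sum to 51; max(0, 52 - 51) = 1.
Family 3: others sum to 37; max(0, 52 - 37) = 15.
Total collected = 14 + 1 + 15 = 30.

30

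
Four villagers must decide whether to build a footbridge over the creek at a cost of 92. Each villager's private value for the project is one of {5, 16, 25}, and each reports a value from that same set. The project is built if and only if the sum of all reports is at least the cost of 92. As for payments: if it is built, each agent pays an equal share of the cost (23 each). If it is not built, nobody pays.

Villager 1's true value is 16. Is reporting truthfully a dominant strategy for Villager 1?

Check each profile of the others' reports and compare truth against every alternative report.
Others report (5, 5, 5): truth gives 0, best alternative gives 0.
Others report (5, 5, 16): truth gives 0, best alternative gives 0.
Others report (5, 5, 25): truth gives 0, best alternative gives 0.
Others report (5, 16, 5): truth gives 0, best alternative gives 0.
Others report (5, 16, 16): truth gives 0, best alternative gives 0.
Others report (5, 16, 25): truth gives 0, best alternative gives 0.
(Remaining 21 profiles checked similarly; truth is weakly best in each.)
In every case the truthful report is at least as good as any alternative, so it is a dominant strategy.

Yes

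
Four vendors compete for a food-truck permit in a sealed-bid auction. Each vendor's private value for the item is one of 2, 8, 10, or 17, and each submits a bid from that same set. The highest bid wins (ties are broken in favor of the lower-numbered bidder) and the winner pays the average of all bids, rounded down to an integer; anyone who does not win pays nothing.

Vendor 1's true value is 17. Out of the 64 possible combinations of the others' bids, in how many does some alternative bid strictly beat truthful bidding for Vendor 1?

27

Others bid (2, 2, 2): truth gives 12; bid 2 gives 15 > 12. Violating.
Others bid (2, 2, 8): truth gives 10; bid 8 gives 12 > 10. Violating.
Others bid (2, 2, 10): truth gives 10; bid 10 gives 11 > 10. Violating.
Others bid (2, 8, 2): truth gives 10; bid 8 gives 12 > 10. Violating.
Others bid (2, 2, 17): truth gives 8; no alternative beats it.
Others bid (2, 8, 17): truth gives 6; no alternative beats it.
(Checking all 64 profiles: 27 have a profitable deviation, 37 do not.)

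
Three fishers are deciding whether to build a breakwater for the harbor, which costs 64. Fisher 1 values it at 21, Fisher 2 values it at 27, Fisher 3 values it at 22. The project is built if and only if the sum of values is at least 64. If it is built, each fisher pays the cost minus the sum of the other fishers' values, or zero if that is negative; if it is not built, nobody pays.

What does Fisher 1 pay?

Total value 70 ≥ cost 64, so the project is built.
The other fishers' values sum to 49.
Cost minus that sum is 64 - 49 = 15.

15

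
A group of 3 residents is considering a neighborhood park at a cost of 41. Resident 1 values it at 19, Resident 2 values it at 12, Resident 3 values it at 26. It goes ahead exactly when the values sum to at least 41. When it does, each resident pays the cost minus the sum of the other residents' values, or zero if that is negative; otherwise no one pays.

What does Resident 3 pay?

Total value 57 ≥ cost 41, so the project is built.
The other residents' values sum to 31.
Cost minus that sum is 41 - 31 = 10.

10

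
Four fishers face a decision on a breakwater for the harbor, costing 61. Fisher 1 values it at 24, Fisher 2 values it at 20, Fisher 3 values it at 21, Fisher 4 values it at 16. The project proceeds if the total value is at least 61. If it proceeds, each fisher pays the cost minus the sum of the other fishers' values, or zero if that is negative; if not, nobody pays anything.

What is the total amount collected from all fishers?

5

Total value 81 ≥ cost 61, so it is built.
Fisher 1: others sum to 57; max(0, 61 - 57) = 4.
Fisher 2: others sum to 61; max(0, 61 - 61) = 0.
Fisher 3: others sum to 60; max(0, 61 - 60) = 1.
Fisher 4: others sum to 65; max(0, 61 - 65) = 0.
Total collected = 4 + 0 + 1 + 0 = 5.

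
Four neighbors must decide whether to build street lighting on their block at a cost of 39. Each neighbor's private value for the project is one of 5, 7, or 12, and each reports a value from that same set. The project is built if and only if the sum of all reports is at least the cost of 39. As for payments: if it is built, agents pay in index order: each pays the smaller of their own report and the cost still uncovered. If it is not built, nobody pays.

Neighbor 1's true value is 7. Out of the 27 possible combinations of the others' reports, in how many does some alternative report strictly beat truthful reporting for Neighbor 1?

Others report (12, 12, 12): truth gives 0; report 5 gives 2 > 0. Violating.
Others report (5, 5, 5): truth gives 0; no alternative beats it.
Others report (5, 5, 7): truth gives 0; no alternative beats it.
(Checking all 27 profiles: 1 has a profitable deviation, 26 do not.)

1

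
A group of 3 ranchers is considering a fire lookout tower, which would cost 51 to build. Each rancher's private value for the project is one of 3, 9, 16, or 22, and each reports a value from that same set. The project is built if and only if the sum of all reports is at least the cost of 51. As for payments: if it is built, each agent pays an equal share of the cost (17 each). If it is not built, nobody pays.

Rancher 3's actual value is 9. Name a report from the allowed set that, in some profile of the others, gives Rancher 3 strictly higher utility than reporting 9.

Suppose Rancher 1 reports 22 and Rancher 2 reports 22.
Report 9: project built, pays 17, utility 9 - 17 = -8.
Report 3: project not built, utility 0.
So reporting 3 beats truth here (0 > -8).

3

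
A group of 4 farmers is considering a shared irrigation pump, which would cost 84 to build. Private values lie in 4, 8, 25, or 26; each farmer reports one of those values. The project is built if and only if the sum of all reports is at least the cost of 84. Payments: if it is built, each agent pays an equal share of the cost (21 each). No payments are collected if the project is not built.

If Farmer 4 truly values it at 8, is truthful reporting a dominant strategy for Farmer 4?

Consider the case where Farmer 1 reports 25, Farmer 2 reports 25 and Farmer 3 reports 26.
Truthful report 8: project built, pays 21, utility 8 - 21 = -13.
Report 4 instead: project not built, utility 0.
Since 0 > -13, reporting 4 is strictly better here, so truthful reporting is not dominant.

No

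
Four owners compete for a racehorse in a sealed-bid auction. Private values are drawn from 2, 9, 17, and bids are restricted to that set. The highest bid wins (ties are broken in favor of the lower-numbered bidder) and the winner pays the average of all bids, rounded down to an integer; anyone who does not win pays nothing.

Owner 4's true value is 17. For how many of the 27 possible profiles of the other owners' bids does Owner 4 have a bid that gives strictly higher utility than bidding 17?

Others bid (2, 2, 2): truth gives 12; bid 9 gives 14 > 12. Violating.
Others bid (2, 2, 9): truth gives 10; no alternative beats it.
Others bid (2, 2, 17): truth gives 0; no alternative beats it.
(Checking all 27 profiles: 1 has a profitable deviation, 26 do not.)

1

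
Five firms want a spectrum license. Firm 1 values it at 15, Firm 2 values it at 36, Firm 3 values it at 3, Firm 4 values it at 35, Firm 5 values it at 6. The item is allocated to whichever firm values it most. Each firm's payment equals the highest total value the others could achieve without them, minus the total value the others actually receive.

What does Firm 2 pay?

Firm 2 has the highest value and receives the item.
Without Firm 2, the item would go to the next-highest value, 35, so the others could achieve 35.
With Firm 2 present and winning, the others receive nothing, so their total is 0.
Payment = 35 - 0 = 35.

35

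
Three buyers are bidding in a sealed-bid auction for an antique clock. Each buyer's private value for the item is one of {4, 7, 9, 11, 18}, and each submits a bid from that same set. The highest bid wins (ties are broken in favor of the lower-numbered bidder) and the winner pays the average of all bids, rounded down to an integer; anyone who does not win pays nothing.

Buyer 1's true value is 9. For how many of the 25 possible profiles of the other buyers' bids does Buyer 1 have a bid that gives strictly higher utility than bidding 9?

Others bid (4, 4): truth gives 4; bid 4 gives 5 > 4. Violating.
Others bid (4, 11): truth gives 0; bid 11 gives 1 > 0. Violating.
Others bid (11, 4): truth gives 0; bid 11 gives 1 > 0. Violating.
Others bid (4, 7): truth gives 3; no alternative beats it.
Others bid (4, 9): truth gives 2; no alternative beats it.
(Checking all 25 profiles: 3 have a profitable deviation, 22 do not.)

3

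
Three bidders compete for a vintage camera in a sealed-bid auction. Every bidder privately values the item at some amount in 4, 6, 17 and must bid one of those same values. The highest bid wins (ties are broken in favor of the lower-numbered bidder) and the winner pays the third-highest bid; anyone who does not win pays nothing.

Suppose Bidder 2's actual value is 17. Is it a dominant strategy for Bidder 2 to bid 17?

Yes

Check each profile of the others' bids and compare truth against every alternative bid.
Others bid (4, 17): truth gives 13, best alternative gives 0.
Others bid (6, 4): truth gives 13, best alternative gives 0.
Others bid (6, 6): truth gives 11, best alternative gives 0.
Others bid (6, 17): truth gives 11, best alternative gives 0.
Others bid (4, 4): truth gives 13, best alternative gives 13.
Others bid (4, 6): truth gives 13, best alternative gives 13.
(Remaining 3 profiles checked similarly; truth is weakly best in each.)
In every case the truthful bid is at least as good as any alternative, so it is a dominant strategy.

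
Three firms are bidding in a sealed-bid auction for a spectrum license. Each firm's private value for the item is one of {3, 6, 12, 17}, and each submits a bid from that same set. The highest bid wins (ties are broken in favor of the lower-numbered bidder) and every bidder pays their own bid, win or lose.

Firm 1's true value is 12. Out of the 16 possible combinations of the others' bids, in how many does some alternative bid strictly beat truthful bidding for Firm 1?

11

Others bid (3, 3): truth gives 0; bid 3 gives 9 > 0. Violating.
Others bid (3, 6): truth gives 0; bid 6 gives 6 > 0. Violating.
Others bid (3, 17): truth gives -12; bid 3 gives -3 > -12. Violating.
Others bid (6, 3): truth gives 0; bid 6 gives 6 > 0. Violating.
Others bid (3, 12): truth gives 0; no alternative beats it.
Others bid (6, 12): truth gives 0; no alternative beats it.
(Checking all 16 profiles: 11 have a profitable deviation, 5 do not.)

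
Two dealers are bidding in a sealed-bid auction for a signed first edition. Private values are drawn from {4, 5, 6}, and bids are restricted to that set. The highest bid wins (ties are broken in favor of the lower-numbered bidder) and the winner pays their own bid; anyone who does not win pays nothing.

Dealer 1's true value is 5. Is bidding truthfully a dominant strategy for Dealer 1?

Consider the case where Dealer 2 bids 4.
Truthful bid 5: wins, pays 5, utility 5 - 5 = 0.
Bid 4 instead: wins, pays 4, utility 5 - 4 = 1.
Since 1 > 0, bidding 4 is strictly better here, so truthful bidding is not dominant.

No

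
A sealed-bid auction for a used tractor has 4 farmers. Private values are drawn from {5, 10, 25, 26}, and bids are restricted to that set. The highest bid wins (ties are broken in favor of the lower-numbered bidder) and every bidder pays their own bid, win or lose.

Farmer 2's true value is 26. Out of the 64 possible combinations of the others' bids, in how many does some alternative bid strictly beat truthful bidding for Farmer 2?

34

Others bid (5, 5, 5): truth gives 0; bid 10 gives 16 > 0. Violating.
Others bid (5, 5, 10): truth gives 0; bid 10 gives 16 > 0. Violating.
Others bid (5, 5, 25): truth gives 0; bid 25 gives 1 > 0. Violating.
Others bid (5, 10, 5): truth gives 0; bid 10 gives 16 > 0. Violating.
Others bid (5, 5, 26): truth gives 0; no alternative beats it.
Others bid (5, 10, 26): truth gives 0; no alternative beats it.
(Checking all 64 profiles: 34 have a profitable deviation, 30 do not.)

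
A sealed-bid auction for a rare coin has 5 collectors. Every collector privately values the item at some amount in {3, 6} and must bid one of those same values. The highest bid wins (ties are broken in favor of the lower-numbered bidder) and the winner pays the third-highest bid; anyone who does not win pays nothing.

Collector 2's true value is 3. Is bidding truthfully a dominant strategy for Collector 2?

Check each profile of the others' bids and compare truth against every alternative bid.
Others bid (3, 3, 6, 6): truth gives 0, best alternative gives -3.
Others bid (3, 6, 3, 6): truth gives 0, best alternative gives -3.
Others bid (3, 6, 6, 3): truth gives 0, best alternative gives -3.
Others bid (3, 6, 6, 6): truth gives 0, best alternative gives -3.
Others bid (3, 3, 3, 3): truth gives 0, best alternative gives 0.
Others bid (3, 3, 3, 6): truth gives 0, best alternative gives 0.
(Remaining 10 profiles checked similarly; truth is weakly best in each.)
In every case the truthful bid is at least as good as any alternative, so it is a dominant strategy.

Yes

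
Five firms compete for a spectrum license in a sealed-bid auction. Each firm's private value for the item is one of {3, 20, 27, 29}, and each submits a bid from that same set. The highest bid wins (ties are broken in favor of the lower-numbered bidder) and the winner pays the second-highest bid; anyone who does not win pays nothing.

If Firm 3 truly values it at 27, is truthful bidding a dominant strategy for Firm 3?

Yes

Check each profile of the others' bids and compare truth against every alternative bid.
Others bid (3, 3, 3, 3): truth gives 24, best alternative gives 24.
Others bid (3, 3, 3, 20): truth gives 7, best alternative gives 7.
Others bid (3, 3, 20, 3): truth gives 7, best alternative gives 7.
Others bid (3, 3, 20, 20): truth gives 7, best alternative gives 7.
Others bid (3, 20, 3, 3): truth gives 7, best alternative gives 7.
Others bid (3, 20, 3, 20): truth gives 7, best alternative gives 7.
(Remaining 250 profiles checked similarly; truth is weakly best in each.)
In every case the truthful bid is at least as good as any alternative, so it is a dominant strategy.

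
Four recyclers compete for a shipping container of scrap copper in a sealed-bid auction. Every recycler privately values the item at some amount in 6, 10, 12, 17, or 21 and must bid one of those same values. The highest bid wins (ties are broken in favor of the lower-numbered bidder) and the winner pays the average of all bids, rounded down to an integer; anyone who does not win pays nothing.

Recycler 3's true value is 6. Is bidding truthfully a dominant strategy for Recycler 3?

Yes

Check each profile of the others' bids and compare truth against every alternative bid.
Others bid (6, 6, 10): truth gives 0, best alternative gives -2.
Others bid (6, 6, 6): truth gives 0, best alternative gives -1.
Others bid (6, 6, 12): truth gives 0, best alternative gives 0.
Others bid (6, 6, 17): truth gives 0, best alternative gives 0.
Others bid (6, 6, 21): truth gives 0, best alternative gives 0.
Others bid (6, 10, 6): truth gives 0, best alternative gives 0.
(Remaining 119 profiles checked similarly; truth is weakly best in each.)
In every case the truthful bid is at least as good as any alternative, so it is a dominant strategy.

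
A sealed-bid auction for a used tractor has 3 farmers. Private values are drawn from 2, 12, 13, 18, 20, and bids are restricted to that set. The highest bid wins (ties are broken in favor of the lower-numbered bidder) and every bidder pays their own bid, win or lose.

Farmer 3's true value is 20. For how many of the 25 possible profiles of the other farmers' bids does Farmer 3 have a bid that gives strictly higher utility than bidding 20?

Others bid (2, 2): truth gives 0; bid 12 gives 8 > 0. Violating.
Others bid (2, 12): truth gives 0; bid 13 gives 7 > 0. Violating.
Others bid (2, 13): truth gives 0; bid 18 gives 2 > 0. Violating.
Others bid (2, 20): truth gives -20; bid 2 gives -2 > -20. Violating.
Others bid (2, 18): truth gives 0; no alternative beats it.
Others bid (12, 18): truth gives 0; no alternative beats it.
(Checking all 25 profiles: 18 have a profitable deviation, 7 do not.)

18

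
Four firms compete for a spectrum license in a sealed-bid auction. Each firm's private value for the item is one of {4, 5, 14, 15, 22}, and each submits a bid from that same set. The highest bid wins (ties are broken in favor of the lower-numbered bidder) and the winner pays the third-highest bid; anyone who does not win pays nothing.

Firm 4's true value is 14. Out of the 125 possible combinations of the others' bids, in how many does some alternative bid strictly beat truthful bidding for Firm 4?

Others bid (4, 4, 14): truth gives 0; bid 15 gives 10 > 0. Violating.
Others bid (4, 4, 15): truth gives 0; bid 22 gives 10 > 0. Violating.
Others bid (4, 5, 14): truth gives 0; bid 15 gives 9 > 0. Violating.
Others bid (4, 5, 15): truth gives 0; bid 22 gives 9 > 0. Violating.
Others bid (4, 4, 4): truth gives 10; no alternative beats it.
Others bid (4, 4, 5): truth gives 10; no alternative beats it.
(Checking all 125 profiles: 24 have a profitable deviation, 101 do not.)

24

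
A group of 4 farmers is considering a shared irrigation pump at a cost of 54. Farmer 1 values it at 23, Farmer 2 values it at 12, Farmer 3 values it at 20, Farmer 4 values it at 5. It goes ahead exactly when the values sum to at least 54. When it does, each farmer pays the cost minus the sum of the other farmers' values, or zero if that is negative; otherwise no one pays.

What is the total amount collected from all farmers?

37

Total value 60 ≥ cost 54, so it is built.
Farmer 1: others sum to 37; max(0, 54 - 37) = 17.
Farmer 2: others sum to 48; max(0, 54 - 48) = 6.
Farmer 3: others sum to 40; max(0, 54 - 40) = 14.
Farmer 4: others sum to 55; max(0, 54 - 55) = 0.
Total collected = 17 + 6 + 14 + 0 = 37.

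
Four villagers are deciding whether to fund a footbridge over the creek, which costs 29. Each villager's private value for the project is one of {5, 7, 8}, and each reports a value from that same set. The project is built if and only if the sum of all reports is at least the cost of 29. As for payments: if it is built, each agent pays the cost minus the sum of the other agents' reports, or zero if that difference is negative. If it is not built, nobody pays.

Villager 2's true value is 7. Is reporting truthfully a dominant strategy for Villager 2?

Yes

Check each profile of the others' reports and compare truth against every alternative report.
Others report (8, 8, 8): truth gives 2, best alternative gives 2.
Others report (7, 8, 8): truth gives 1, best alternative gives 1.
Others report (8, 7, 8): truth gives 1, best alternative gives 1.
Others report (8, 8, 7): truth gives 1, best alternative gives 1.
Others report (5, 5, 5): truth gives 0, best alternative gives 0.
Others report (5, 5, 7): truth gives 0, best alternative gives 0.
(Remaining 21 profiles checked similarly; truth is weakly best in each.)
In every case the truthful report is at least as good as any alternative, so it is a dominant strategy.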